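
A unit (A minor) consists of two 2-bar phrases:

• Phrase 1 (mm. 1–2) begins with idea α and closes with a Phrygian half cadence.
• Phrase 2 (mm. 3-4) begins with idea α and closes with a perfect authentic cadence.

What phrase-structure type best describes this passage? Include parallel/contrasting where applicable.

parallel period

Phrase 1 ends with a Phrygian half cadence (weaker) and phrase 2 with a perfect authentic cadence (stronger): antecedent + consequent = a period.
The two phrases open with the same material (α / α), so the period is parallel.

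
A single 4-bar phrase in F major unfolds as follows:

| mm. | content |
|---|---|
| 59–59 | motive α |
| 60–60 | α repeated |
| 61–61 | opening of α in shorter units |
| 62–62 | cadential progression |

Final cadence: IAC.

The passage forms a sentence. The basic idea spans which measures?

The presentation of a sentence is the basic idea (measure 59) plus its repetition (measure 60); the basic idea is therefore m. 59.

measures 59–59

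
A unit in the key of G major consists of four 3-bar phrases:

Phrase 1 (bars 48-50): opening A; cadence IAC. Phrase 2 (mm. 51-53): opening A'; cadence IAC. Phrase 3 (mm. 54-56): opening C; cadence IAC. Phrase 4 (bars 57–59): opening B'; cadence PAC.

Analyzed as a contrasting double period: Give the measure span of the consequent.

In a double period the four phrases pair into a large antecedent (phrases 1–2, ending imperfect authentic cadence) and a large consequent (phrases 3–4, ending perfect authentic cadence). The consequent spans measures 54–59.

measures 54–59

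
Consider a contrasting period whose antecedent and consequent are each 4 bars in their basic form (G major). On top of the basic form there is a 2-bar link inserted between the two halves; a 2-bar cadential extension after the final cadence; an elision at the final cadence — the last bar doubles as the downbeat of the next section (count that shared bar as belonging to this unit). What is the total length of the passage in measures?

12 measures

Basic contrasting period: 4 + 4 = 8 bars.
8 (basic form) + 2 (link) + 2 (cadential extension) = 12.
The elision shares a bar with the next section but does not change this unit's count.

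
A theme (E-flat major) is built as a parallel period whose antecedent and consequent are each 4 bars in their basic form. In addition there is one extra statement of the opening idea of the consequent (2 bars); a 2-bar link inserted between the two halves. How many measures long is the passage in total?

12 measures

Basic parallel period: 4 + 4 = 8 bars.
8 (basic form) + 2 (extra statement) + 2 (link) = 12.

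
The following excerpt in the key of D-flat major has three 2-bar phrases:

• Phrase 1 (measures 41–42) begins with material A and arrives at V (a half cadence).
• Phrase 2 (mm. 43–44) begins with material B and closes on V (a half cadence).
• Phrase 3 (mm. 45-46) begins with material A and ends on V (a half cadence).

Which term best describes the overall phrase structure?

The final phrase closes with a half cadence, which is not stronger than the preceding half cadence; the 3 phrases lack an overall antecedent–consequent design and so form a phrase group.

phrase group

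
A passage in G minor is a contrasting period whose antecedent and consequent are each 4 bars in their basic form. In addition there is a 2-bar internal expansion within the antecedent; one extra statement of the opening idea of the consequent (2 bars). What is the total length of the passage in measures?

Basic contrasting period: 4 + 4 = 8 bars.
8 (basic form) + 2 (internal expansion) + 2 (extra statement) = 12.

12 measures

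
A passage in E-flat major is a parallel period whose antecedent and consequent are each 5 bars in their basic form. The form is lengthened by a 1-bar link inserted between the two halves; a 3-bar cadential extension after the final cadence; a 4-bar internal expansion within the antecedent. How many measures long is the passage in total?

Basic parallel period: 5 + 5 = 10 bars.
10 (basic form) + 1 (link) + 3 (cadential extension) + 4 (internal expansion) = 18.

18 measures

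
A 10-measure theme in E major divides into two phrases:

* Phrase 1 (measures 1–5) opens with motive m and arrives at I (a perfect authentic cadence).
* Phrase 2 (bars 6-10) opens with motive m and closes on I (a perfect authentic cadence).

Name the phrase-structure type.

Both phrases have the same opening (m) and the same cadence (perfect authentic cadence): the second is a restatement, not a consequent, so this is a repeated phrase rather than a period.

repeated phrase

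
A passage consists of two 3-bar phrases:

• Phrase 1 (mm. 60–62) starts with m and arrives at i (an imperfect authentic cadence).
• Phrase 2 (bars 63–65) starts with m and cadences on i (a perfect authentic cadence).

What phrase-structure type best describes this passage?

Phrase 1 ends with an imperfect authentic cadence (weaker) and phrase 2 with a perfect authentic cadence (stronger): antecedent + consequent = a period.
The two phrases open with the same material (m / m), so the period is parallel.

parallel period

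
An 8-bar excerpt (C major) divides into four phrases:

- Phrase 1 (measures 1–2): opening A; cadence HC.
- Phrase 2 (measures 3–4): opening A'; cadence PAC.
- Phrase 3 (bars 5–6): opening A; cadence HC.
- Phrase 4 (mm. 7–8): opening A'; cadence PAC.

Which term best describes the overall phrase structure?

repeated period

The cadence pattern HC–PAC–HC–PAC is weak–strong twice, and phrases 3–4 restate phrases 1–2: a period heard twice, not a double period (which would end weakly at phrase 2).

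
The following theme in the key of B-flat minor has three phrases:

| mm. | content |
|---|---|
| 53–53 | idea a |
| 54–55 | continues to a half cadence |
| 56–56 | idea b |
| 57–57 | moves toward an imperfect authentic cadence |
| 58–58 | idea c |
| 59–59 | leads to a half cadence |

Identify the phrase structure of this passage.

The final phrase closes with a half cadence, which is not stronger than the preceding imperfect authentic cadence; the 3 phrases lack an overall antecedent–consequent design and so form a phrase group.

phrase group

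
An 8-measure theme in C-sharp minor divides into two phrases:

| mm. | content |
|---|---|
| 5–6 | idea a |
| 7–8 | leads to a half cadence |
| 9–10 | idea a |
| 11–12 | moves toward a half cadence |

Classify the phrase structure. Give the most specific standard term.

repeated phrase

Both phrases have the same opening (a) and the same cadence (half cadence): the second is a restatement, not a consequent, so this is a repeated phrase rather than a period.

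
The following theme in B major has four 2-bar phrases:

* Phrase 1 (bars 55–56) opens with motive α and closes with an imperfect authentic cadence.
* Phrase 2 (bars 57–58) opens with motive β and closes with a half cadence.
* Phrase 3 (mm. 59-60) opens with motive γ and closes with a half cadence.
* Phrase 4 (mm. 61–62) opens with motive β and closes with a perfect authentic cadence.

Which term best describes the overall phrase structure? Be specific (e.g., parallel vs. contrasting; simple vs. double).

contrasting double period

Four phrases in two halves: the first half (bars 55–58) ends with a half cadence, the second (measures 59–62) with a perfect authentic cadence — a large antecedent–consequent pair, i.e. a double period.
Phrase 3 begins with different material from phrase 1, making it contrasting.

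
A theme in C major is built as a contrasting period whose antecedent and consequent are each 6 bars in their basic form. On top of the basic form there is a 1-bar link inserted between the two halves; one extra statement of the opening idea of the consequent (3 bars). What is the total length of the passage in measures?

16 measures

Basic contrasting period: 6 + 6 = 12 bars.
12 (basic form) + 1 (link) + 3 (extra statement) = 16.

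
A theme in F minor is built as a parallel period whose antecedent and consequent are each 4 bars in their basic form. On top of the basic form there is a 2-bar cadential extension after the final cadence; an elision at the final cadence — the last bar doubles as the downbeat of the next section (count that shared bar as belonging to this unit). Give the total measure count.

Basic parallel period: 4 + 4 = 8 bars.
8 (basic form) + 2 (cadential extension) = 10.
The elision shares a bar with the next section but does not change this unit's count.

10 measures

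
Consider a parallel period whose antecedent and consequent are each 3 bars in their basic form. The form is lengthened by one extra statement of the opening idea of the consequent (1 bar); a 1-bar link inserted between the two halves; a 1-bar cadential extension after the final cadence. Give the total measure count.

Basic parallel period: 3 + 3 = 6 bars.
6 (basic form) + 1 (extra statement) + 1 (link) + 1 (cadential extension) = 9.

9 measures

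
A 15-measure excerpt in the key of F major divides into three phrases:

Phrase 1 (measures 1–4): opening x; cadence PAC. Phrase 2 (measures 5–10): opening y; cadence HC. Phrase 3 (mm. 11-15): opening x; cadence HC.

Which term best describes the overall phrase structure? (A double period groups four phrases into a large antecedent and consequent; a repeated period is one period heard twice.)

The final phrase closes with a half cadence, which is not stronger than the preceding half cadence; the 3 phrases lack an overall antecedent–consequent design and so form a phrase group.

phrase group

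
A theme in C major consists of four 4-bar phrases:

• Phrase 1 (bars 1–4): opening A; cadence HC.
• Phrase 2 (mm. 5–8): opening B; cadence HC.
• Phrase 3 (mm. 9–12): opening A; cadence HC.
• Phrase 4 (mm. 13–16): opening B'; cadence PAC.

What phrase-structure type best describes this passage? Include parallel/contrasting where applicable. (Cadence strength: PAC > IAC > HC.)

Four phrases in two halves: the first half (mm. 1–8) ends with a half cadence, the second (mm. 9–16) with a perfect authentic cadence — a large antecedent–consequent pair, i.e. a double period.
Phrase 3 begins with the same material as phrase 1, making it parallel.

parallel double period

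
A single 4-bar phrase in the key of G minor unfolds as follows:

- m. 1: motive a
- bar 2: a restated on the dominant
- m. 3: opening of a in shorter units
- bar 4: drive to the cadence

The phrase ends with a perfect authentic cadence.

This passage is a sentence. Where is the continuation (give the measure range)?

measures 3–4

After the presentation (mm. 1–2), the continuation covers the fragmentation through the cadence: measures 3–4.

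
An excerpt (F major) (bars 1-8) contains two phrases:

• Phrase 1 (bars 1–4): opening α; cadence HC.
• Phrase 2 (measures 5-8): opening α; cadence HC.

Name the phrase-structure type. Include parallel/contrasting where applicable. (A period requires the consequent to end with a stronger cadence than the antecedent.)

Both phrases have the same opening (α) and the same cadence (half cadence): the second is a restatement, not a consequent, so this is a repeated phrase rather than a period.

repeated phrase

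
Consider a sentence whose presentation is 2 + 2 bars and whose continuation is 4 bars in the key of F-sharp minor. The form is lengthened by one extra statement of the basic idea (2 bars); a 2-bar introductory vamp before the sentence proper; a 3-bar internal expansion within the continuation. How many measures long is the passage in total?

15 measures

Basic sentence: 2 + 2 + 4 = 8 bars.
8 (basic form) + 2 (extra statement) + 2 (introduction) + 3 (internal expansion) = 15.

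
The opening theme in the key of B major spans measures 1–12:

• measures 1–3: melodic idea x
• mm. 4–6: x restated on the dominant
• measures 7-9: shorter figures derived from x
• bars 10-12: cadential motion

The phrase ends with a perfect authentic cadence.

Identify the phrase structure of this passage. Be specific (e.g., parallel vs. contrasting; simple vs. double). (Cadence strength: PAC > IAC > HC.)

sentence

Basic idea (measures 1-3) + its repetition (measures 4–6) form the presentation; fragmentation and cadence (mm. 7–12) form the continuation — the 12-bar whole is a sentence.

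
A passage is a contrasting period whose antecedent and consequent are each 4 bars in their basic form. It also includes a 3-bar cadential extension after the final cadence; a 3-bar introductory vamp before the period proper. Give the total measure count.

Basic contrasting period: 4 + 4 = 8 bars.
8 (basic form) + 3 (cadential extension) + 3 (introduction) = 14.

14 measures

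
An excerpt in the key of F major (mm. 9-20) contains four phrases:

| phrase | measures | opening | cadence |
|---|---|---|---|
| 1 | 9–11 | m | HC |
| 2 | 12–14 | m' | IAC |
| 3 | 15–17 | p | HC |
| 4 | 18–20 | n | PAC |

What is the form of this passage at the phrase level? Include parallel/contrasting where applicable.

contrasting double period

Four phrases in two halves: the first half (measures 9–14) ends with an imperfect authentic cadence, the second (mm. 15–20) with a perfect authentic cadence — a large antecedent–consequent pair, i.e. a double period.
Phrase 3 begins with different material from phrase 1, making it contrasting.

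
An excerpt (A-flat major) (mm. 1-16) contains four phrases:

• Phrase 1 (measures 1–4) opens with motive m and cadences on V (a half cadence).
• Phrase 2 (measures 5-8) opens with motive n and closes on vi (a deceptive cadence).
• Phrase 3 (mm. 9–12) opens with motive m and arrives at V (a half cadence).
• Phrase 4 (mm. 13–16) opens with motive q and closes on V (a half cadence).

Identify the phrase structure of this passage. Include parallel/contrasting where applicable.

Phrase 4 ends with a half cadence, no stronger than phrase 2's deceptive cadence, so the four phrases do not form a double period; nor do phrases 3–4 duplicate 1–2, so it is not a repeated period. With no phrase reaching a conclusive cadence, the passage is a phrase group.

phrase group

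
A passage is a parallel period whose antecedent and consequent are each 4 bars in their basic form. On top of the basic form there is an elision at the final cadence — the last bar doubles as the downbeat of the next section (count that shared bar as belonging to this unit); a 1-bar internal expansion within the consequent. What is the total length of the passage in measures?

9 measures

Basic parallel period: 4 + 4 = 8 bars.
8 (basic form) + 1 (internal expansion) = 9.
The elision shares a bar with the next section but does not change this unit's count.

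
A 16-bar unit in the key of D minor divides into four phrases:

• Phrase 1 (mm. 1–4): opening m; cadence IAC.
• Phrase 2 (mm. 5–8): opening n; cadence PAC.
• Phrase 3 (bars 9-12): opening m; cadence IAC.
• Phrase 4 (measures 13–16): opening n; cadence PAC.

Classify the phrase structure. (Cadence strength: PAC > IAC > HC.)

The cadence pattern IAC–PAC–IAC–PAC is weak–strong twice, and phrases 3–4 restate phrases 1–2: a period heard twice, not a double period (which would end weakly at phrase 2).

repeated period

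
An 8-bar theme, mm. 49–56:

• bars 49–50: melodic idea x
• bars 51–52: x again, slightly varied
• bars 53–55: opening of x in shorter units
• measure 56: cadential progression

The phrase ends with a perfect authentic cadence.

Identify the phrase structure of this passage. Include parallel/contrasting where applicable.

sentence

Basic idea (measures 49–50) + its repetition (mm. 51–52) form the presentation; fragmentation and cadence (measures 53-56) form the continuation — the 8-bar whole is a sentence.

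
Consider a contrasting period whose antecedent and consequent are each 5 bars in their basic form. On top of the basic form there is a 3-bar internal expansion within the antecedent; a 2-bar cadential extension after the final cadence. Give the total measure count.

Basic contrasting period: 5 + 5 = 10 bars.
10 (basic form) + 3 (internal expansion) + 2 (cadential extension) = 15.

15 measures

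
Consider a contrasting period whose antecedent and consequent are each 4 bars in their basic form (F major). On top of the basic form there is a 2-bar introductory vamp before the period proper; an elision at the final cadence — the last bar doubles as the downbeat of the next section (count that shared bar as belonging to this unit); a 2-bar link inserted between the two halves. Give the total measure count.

Basic contrasting period: 4 + 4 = 8 bars.
8 (basic form) + 2 (introduction) + 2 (link) = 12.
The elision shares a bar with the next section but does not change this unit's count.

12 measures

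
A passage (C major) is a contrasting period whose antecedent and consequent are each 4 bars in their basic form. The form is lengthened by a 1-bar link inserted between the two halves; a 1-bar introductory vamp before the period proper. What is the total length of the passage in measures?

10 measures

Basic contrasting period: 4 + 4 = 8 bars.
8 (basic form) + 1 (link) + 1 (introduction) = 10.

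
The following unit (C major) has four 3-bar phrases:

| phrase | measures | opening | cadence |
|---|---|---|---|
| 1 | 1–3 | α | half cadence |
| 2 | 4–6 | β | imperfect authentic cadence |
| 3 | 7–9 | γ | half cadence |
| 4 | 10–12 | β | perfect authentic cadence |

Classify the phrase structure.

contrasting double period

Four phrases in two halves: the first half (mm. 1-6) ends with an imperfect authentic cadence, the second (measures 7–12) with a perfect authentic cadence — a large antecedent–consequent pair, i.e. a double period.
Phrase 3 begins with different material from phrase 1, making it contrasting.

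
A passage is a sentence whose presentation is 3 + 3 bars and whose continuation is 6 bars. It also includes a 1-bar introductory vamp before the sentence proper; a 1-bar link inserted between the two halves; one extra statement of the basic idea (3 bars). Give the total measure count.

17 measures

Basic sentence: 3 + 3 + 6 = 12 bars.
12 (basic form) + 1 (introduction) + 1 (link) + 3 (extra statement) = 17.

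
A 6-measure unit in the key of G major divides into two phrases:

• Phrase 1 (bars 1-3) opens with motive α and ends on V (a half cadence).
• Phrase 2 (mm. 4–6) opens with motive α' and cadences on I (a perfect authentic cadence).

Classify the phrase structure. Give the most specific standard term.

parallel period

Phrase 1 ends with a half cadence (weaker) and phrase 2 with a perfect authentic cadence (stronger): antecedent + consequent = a period.
The two phrases open with the same material (α / α'), so the period is parallel.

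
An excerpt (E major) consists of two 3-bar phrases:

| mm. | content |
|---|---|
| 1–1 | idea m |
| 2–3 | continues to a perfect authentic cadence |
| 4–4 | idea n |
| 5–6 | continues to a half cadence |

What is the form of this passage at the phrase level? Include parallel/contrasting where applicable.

phrase group

The second phrase closes with a half cadence, which is not stronger than the first phrase's perfect authentic cadence; without a weak→strong cadential pair there is no antecedent–consequent relationship, so this is a phrase group rather than a period.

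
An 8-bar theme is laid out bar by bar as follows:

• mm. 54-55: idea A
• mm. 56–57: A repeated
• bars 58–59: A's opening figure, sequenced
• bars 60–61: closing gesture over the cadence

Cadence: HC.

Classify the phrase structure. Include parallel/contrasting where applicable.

Basic idea (measures 54-55) + its repetition (mm. 56–57) form the presentation; fragmentation and cadence (measures 58-61) form the continuation — the 8-bar whole is a sentence.

sentence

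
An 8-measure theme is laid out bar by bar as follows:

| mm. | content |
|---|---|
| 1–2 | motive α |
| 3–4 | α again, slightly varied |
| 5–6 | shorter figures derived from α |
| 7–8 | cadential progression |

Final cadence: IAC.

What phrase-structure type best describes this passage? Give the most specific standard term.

Basic idea (mm. 1-2) + its repetition (mm. 3–4) form the presentation; fragmentation and cadence (mm. 5-8) form the continuation — the 8-bar whole is a sentence.

sentence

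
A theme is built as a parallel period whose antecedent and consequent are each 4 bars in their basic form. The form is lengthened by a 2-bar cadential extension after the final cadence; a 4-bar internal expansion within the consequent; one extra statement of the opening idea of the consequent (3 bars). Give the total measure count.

17 measures

Basic parallel period: 4 + 4 = 8 bars.
8 (basic form) + 2 (cadential extension) + 4 (internal expansion) + 3 (extra statement) = 17.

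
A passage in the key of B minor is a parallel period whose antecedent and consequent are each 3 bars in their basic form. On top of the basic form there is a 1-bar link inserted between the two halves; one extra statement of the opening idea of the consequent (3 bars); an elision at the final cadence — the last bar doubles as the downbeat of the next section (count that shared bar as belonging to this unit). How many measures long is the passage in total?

Basic parallel period: 3 + 3 = 6 bars.
6 (basic form) + 1 (link) + 3 (extra statement) = 10.
The elision shares a bar with the next section but does not change this unit's count.

10 measures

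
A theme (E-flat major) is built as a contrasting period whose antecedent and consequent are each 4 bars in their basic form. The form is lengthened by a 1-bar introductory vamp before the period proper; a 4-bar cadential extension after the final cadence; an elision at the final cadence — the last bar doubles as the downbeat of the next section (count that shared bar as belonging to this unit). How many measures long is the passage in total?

Basic contrasting period: 4 + 4 = 8 bars.
8 (basic form) + 1 (introduction) + 4 (cadential extension) = 13.
The elision shares a bar with the next section but does not change this unit's count.

13 measures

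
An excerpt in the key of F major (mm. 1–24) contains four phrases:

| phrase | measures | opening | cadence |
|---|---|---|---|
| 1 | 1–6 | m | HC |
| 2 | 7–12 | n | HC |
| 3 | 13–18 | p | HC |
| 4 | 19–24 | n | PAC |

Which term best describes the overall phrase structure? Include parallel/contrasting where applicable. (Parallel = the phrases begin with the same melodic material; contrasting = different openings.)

contrasting double period

Four phrases in two halves: the first half (measures 1–12) ends with a half cadence, the second (measures 13–24) with a perfect authentic cadence — a large antecedent–consequent pair, i.e. a double period.
Phrase 3 begins with different material from phrase 1, making it contrasting.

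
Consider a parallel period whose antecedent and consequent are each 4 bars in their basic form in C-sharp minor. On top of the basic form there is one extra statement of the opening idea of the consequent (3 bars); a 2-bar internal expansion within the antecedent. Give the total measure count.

13 measures

Basic parallel period: 4 + 4 = 8 bars.
8 (basic form) + 3 (extra statement) + 2 (internal expansion) = 13.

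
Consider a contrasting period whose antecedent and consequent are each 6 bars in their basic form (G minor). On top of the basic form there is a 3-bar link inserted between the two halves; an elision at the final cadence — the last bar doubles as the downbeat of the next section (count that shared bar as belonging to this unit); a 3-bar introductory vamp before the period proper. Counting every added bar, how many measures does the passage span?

18 measures

Basic contrasting period: 6 + 6 = 12 bars.
12 (basic form) + 3 (link) + 3 (introduction) = 18.
The elision shares a bar with the next section but does not change this unit's count.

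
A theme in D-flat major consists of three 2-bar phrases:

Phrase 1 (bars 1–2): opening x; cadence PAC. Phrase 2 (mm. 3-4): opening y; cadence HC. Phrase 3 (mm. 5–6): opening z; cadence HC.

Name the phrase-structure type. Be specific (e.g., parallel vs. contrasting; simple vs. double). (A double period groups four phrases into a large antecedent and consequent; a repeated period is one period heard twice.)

The final phrase closes with a half cadence, which is not stronger than the preceding half cadence; the 3 phrases lack an overall antecedent–consequent design and so form a phrase group.

phrase group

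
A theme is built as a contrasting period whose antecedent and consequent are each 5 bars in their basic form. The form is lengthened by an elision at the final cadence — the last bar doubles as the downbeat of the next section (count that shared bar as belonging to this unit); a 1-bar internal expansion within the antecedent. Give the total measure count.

Basic contrasting period: 5 + 5 = 10 bars.
10 (basic form) + 1 (internal expansion) = 11.
The elision shares a bar with the next section but does not change this unit's count.

11 measures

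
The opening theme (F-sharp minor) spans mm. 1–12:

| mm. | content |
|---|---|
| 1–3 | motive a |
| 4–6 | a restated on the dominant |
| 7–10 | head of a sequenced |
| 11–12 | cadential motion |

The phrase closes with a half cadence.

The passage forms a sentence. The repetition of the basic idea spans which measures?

measures 4–6

The presentation of a sentence is the basic idea (mm. 1-3) plus its repetition (mm. 4–6); the repetition of the basic idea is therefore measures 4–6.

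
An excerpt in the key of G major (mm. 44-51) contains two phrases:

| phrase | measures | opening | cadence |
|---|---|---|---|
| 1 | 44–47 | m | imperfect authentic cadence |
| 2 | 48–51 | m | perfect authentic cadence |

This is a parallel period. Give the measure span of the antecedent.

The phrase ending with the weaker cadence (imperfect authentic cadence) is the antecedent; the one ending more conclusively (perfect authentic cadence) is the consequent. The antecedent is measures 44–47.

measures 44–47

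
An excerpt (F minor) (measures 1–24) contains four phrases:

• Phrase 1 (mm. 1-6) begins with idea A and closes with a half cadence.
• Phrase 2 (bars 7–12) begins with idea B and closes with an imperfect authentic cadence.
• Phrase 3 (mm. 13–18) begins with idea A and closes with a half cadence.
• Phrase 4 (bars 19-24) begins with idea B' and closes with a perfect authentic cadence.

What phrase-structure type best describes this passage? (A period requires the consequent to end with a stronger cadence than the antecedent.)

parallel double period

Four phrases in two halves: the first half (measures 1–12) ends with an imperfect authentic cadence, the second (mm. 13-24) with a perfect authentic cadence — a large antecedent–consequent pair, i.e. a double period.
Phrase 3 begins with the same material as phrase 1, making it parallel.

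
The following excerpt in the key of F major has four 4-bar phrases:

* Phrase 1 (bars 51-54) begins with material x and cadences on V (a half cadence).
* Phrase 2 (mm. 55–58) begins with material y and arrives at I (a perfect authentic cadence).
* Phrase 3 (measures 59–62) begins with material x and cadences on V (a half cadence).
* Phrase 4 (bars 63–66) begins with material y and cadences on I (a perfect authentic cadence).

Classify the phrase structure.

The cadence pattern HC–PAC–HC–PAC is weak–strong twice, and phrases 3–4 restate phrases 1–2: a period heard twice, not a double period (which would end weakly at phrase 2).

repeated period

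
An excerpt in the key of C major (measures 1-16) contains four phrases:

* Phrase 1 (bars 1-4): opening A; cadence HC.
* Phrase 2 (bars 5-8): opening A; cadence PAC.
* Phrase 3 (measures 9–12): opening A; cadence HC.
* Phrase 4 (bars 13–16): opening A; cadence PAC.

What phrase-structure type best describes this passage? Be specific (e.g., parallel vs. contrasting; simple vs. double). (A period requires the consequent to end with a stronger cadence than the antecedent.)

The cadence pattern HC–PAC–HC–PAC is weak–strong twice, and phrases 3–4 restate phrases 1–2: a period heard twice, not a double period (which would end weakly at phrase 2).

repeated period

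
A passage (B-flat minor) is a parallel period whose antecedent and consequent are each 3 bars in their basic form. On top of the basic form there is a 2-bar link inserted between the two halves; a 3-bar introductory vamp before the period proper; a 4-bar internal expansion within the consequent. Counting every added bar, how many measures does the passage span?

15 measures

Basic parallel period: 3 + 3 = 6 bars.
6 (basic form) + 2 (link) + 3 (introduction) + 4 (internal expansion) = 15.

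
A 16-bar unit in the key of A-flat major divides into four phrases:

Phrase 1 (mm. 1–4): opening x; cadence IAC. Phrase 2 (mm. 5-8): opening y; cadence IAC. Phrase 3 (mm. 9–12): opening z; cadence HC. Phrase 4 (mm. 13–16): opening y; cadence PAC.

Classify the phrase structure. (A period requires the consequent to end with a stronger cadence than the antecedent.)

contrasting double period

Four phrases in two halves: the first half (bars 1–8) ends with an imperfect authentic cadence, the second (bars 9–16) with a perfect authentic cadence — a large antecedent–consequent pair, i.e. a double period.
Phrase 3 begins with different material from phrase 1, making it contrasting.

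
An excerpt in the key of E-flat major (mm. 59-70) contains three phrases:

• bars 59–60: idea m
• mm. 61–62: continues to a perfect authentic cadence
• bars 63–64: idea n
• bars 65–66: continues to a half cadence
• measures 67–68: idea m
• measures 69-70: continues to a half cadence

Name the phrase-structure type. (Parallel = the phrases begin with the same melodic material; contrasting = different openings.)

The final phrase closes with a half cadence, which is not stronger than the preceding half cadence; the 3 phrases lack an overall antecedent–consequent design and so form a phrase group.

phrase group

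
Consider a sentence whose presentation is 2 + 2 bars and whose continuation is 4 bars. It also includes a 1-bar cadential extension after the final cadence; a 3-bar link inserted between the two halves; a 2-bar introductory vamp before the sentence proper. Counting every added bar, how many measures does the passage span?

Basic sentence: 2 + 2 + 4 = 8 bars.
8 (basic form) + 1 (cadential extension) + 3 (link) + 2 (introduction) = 14.

14 measures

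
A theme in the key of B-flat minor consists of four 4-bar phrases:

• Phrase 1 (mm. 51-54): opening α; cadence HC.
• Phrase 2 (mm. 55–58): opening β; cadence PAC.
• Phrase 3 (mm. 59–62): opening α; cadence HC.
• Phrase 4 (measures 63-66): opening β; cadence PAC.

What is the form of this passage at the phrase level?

repeated period

The cadence pattern HC–PAC–HC–PAC is weak–strong twice, and phrases 3–4 restate phrases 1–2: a period heard twice, not a double period (which would end weakly at phrase 2).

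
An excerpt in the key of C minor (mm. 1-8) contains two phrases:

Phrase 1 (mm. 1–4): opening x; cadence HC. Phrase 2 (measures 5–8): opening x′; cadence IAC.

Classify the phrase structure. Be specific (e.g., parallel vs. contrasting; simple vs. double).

Phrase 1 ends with a half cadence (weaker) and phrase 2 with an imperfect authentic cadence (stronger): antecedent + consequent = a period.
The two phrases open with the same material (x / x′), so the period is parallel.

parallel period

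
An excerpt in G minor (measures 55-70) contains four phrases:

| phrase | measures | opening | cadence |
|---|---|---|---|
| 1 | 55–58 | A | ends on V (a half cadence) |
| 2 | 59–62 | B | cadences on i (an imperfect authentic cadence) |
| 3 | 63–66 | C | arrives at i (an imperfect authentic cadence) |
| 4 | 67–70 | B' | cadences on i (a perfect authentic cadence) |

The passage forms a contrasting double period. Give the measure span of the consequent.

measures 63–70

In a double period the four phrases pair into a large antecedent (phrases 1–2, ending imperfect authentic cadence) and a large consequent (phrases 3–4, ending perfect authentic cadence). The consequent spans mm. 63–70.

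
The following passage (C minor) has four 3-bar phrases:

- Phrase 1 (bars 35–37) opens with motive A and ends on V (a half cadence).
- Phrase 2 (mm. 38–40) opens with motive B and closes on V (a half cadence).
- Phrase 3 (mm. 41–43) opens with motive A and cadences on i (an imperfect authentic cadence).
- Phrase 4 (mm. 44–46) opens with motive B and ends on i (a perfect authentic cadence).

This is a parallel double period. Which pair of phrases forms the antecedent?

In a double period the first pair of phrases (ending half cadence) is the large antecedent and the second pair (ending perfect authentic cadence) is the large consequent; the antecedent is phrases 1 and 2.

phrases 1 and 2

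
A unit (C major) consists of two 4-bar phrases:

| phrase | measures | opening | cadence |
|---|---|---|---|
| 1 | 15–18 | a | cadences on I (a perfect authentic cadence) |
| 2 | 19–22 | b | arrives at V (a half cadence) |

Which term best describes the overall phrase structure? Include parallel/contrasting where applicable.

The second phrase closes with a half cadence, which is not stronger than the first phrase's perfect authentic cadence; without a weak→strong cadential pair there is no antecedent–consequent relationship, so this is a phrase group rather than a period.

phrase group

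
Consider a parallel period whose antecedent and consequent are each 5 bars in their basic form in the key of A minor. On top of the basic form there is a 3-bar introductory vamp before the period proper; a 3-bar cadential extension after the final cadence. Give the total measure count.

16 measures

Basic parallel period: 5 + 5 = 10 bars.
10 (basic form) + 3 (introduction) + 3 (cadential extension) = 16.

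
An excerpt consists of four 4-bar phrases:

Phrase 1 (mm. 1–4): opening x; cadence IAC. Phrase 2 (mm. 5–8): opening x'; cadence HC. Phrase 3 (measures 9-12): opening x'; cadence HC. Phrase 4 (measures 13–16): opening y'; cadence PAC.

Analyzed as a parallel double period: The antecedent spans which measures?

measures 1–8

In a double period the four phrases pair into a large antecedent (phrases 1–2, ending half cadence) and a large consequent (phrases 3–4, ending perfect authentic cadence). The antecedent spans bars 1–8.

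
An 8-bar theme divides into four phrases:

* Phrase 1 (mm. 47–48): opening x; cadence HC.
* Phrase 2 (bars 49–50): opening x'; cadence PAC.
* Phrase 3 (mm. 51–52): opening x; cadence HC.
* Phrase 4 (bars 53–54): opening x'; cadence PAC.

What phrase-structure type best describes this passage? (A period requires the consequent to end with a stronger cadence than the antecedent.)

repeated period

The cadence pattern HC–PAC–HC–PAC is weak–strong twice, and phrases 3–4 restate phrases 1–2: a period heard twice, not a double period (which would end weakly at phrase 2).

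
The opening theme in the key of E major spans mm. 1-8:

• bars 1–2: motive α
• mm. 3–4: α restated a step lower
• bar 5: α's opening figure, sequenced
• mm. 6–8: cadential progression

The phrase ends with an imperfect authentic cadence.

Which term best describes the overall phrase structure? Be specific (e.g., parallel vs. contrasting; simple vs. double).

sentence

Basic idea (bars 1-2) + its repetition (bars 3–4) form the presentation; fragmentation and cadence (mm. 5–8) form the continuation — the 8-bar whole is a sentence.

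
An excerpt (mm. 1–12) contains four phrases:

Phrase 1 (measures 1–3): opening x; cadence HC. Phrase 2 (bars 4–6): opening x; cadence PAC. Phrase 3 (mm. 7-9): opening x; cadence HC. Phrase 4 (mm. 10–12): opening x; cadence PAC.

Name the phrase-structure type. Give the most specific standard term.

repeated period

The cadence pattern HC–PAC–HC–PAC is weak–strong twice, and phrases 3–4 restate phrases 1–2: a period heard twice, not a double period (which would end weakly at phrase 2).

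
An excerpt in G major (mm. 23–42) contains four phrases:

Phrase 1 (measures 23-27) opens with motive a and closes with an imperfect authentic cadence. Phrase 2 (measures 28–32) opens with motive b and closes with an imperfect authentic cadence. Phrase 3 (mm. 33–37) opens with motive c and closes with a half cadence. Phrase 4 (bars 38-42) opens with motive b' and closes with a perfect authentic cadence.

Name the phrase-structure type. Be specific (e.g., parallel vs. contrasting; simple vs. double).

Four phrases in two halves: the first half (measures 23–32) ends with an imperfect authentic cadence, the second (mm. 33–42) with a perfect authentic cadence — a large antecedent–consequent pair, i.e. a double period.
Phrase 3 begins with different material from phrase 1, making it contrasting.

contrasting double period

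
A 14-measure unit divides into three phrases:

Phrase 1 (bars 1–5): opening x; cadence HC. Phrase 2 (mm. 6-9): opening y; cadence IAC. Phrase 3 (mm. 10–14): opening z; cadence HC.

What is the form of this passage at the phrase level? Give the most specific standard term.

The final phrase closes with a half cadence, which is not stronger than the preceding imperfect authentic cadence; the 3 phrases lack an overall antecedent–consequent design and so form a phrase group.

phrase group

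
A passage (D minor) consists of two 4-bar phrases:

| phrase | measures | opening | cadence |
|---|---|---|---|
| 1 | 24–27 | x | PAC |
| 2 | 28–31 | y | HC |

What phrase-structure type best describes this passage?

phrase group

The second phrase closes with a half cadence, which is not stronger than the first phrase's perfect authentic cadence; without a weak→strong cadential pair there is no antecedent–consequent relationship, so this is a phrase group rather than a period.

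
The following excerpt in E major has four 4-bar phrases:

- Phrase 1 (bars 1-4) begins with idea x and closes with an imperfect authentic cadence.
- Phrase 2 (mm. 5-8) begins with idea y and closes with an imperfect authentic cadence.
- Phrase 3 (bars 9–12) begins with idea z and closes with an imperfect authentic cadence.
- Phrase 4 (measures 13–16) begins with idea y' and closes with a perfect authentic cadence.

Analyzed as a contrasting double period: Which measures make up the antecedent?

In a double period the four phrases pair into a large antecedent (phrases 1–2, ending imperfect authentic cadence) and a large consequent (phrases 3–4, ending perfect authentic cadence). The antecedent spans measures 1–8.

measures 1–8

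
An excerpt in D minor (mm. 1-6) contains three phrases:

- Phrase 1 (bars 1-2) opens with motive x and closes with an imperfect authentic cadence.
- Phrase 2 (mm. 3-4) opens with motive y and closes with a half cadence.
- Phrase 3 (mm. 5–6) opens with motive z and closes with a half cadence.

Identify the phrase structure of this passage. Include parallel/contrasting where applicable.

phrase group

The final phrase closes with a half cadence, which is not stronger than the preceding half cadence; the 3 phrases lack an overall antecedent–consequent design and so form a phrase group.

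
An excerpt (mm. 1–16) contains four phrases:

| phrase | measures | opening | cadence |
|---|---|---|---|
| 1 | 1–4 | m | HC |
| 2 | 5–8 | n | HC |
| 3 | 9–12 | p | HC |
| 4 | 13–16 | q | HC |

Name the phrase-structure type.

phrase group

Phrase 4 ends with a half cadence, no stronger than phrase 2's half cadence, so the four phrases do not form a double period; nor do phrases 3–4 duplicate 1–2, so it is not a repeated period. With no phrase reaching a conclusive cadence, the passage is a phrase group.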